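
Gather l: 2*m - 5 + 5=2*m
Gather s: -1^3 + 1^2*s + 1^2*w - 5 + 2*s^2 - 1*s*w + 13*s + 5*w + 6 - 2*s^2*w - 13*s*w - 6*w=s^2*(2 - 2*w) + s*(14 - 14*w)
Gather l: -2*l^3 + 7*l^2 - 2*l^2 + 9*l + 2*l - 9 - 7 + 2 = -2*l^3 + 5*l^2 + 11*l - 14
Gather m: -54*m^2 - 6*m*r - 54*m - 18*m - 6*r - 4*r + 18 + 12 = -54*m^2 + m*(-6*r - 72) - 10*r + 30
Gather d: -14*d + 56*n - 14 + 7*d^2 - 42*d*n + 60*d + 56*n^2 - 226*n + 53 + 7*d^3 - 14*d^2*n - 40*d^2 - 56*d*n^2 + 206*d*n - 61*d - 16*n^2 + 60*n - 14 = 7*d^3 + d^2*(-14*n - 33) + d*(-56*n^2 + 164*n - 15) + 40*n^2 - 110*n + 25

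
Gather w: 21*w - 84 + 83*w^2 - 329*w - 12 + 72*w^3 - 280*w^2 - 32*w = 72*w^3 - 197*w^2 - 340*w - 96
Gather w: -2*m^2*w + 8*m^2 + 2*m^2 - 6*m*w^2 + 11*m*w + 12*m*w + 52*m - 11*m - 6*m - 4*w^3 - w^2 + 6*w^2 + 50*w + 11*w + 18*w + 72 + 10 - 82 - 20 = 10*m^2 + 35*m - 4*w^3 + w^2*(5 - 6*m) + w*(-2*m^2 + 23*m + 79) - 20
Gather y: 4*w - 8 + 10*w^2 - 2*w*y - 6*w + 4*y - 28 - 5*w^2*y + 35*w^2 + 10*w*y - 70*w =45*w^2 - 72*w + y*(-5*w^2 + 8*w + 4) - 36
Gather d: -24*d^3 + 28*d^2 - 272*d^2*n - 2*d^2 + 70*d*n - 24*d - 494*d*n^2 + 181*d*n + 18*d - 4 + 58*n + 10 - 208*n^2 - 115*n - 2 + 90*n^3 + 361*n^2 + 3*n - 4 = -24*d^3 + d^2*(26 - 272*n) + d*(-494*n^2 + 251*n - 6) + 90*n^3 + 153*n^2 - 54*n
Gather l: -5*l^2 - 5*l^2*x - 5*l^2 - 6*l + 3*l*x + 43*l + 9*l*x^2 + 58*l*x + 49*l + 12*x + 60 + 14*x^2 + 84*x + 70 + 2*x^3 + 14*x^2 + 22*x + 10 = l^2*(-5*x - 10) + l*(9*x^2 + 61*x + 86) + 2*x^3 + 28*x^2 + 118*x + 140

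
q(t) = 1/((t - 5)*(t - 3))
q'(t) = -1/((t - 5)*(t - 3)^2) - 1/((t - 5)^2*(t - 3)) = 2*(4 - t)/(t^4 - 16*t^3 + 94*t^2 - 240*t + 225)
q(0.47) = 0.09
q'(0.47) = 0.05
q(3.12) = -4.43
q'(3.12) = 34.58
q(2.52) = 0.84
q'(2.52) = 2.09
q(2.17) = 0.43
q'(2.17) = 0.66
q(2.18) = 0.43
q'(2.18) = 0.68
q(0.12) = 0.07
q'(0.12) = 0.04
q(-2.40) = 0.03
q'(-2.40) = 0.01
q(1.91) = 0.30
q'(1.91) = 0.37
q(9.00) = 0.04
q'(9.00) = -0.02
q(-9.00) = 0.01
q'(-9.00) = 0.00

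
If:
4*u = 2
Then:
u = 1/2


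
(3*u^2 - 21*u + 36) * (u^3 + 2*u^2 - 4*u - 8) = 3*u^5 - 15*u^4 - 18*u^3 + 132*u^2 + 24*u - 288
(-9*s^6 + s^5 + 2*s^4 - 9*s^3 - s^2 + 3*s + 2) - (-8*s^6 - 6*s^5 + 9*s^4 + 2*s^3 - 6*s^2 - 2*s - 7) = -s^6 + 7*s^5 - 7*s^4 - 11*s^3 + 5*s^2 + 5*s + 9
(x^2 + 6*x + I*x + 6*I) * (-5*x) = -5*x^3 - 30*x^2 - 5*I*x^2 - 30*I*x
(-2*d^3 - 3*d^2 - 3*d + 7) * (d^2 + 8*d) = -2*d^5 - 19*d^4 - 27*d^3 - 17*d^2 + 56*d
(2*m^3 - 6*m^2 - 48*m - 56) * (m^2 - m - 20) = 2*m^5 - 8*m^4 - 82*m^3 + 112*m^2 + 1016*m + 1120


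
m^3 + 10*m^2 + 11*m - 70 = (m - 2)*(m + 5)*(m + 7)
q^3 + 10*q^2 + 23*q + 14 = (q + 1)*(q + 2)*(q + 7)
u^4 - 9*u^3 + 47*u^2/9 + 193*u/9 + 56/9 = (u - 8)*(u - 7/3)*(u + 1/3)*(u + 1)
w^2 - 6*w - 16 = (w - 8)*(w + 2)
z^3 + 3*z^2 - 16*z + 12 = (z - 2)*(z - 1)*(z + 6)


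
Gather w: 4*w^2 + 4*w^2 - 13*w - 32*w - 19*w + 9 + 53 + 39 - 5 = 8*w^2 - 64*w + 96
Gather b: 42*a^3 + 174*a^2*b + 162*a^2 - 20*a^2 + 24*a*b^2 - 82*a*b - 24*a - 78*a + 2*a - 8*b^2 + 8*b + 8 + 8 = 42*a^3 + 142*a^2 - 100*a + b^2*(24*a - 8) + b*(174*a^2 - 82*a + 8) + 16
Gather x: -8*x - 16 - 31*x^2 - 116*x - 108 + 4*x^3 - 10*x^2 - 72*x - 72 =4*x^3 - 41*x^2 - 196*x - 196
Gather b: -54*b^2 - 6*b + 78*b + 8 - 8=-54*b^2 + 72*b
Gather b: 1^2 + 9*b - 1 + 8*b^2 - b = 8*b^2 + 8*b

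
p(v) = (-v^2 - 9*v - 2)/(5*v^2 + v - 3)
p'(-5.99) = 0.05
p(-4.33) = 0.21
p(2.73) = -0.92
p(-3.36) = 0.34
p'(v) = (-10*v - 1)*(-v^2 - 9*v - 2)/(5*v^2 + v - 3)^2 + (-2*v - 9)/(5*v^2 + v - 3)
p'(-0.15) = 2.83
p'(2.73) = 0.31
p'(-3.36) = 0.17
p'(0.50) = 33.92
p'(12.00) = 0.01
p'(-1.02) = 34.54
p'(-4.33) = 0.10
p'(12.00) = 0.01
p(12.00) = -0.35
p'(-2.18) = 0.53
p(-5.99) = 0.09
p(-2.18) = 0.69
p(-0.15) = 0.22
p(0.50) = 5.40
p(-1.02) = 5.19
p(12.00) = -0.35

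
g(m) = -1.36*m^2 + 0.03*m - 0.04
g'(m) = 0.03 - 2.72*m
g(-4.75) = -30.87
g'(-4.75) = 12.95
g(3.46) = -16.22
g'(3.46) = -9.38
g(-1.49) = -3.10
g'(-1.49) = 4.08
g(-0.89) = -1.14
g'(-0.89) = 2.45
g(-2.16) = -6.45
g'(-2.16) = 5.91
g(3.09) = -12.93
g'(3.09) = -8.37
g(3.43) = -15.94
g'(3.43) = -9.30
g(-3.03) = -12.62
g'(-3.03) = 8.27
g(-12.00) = -196.24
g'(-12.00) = 32.67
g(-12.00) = -196.24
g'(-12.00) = 32.67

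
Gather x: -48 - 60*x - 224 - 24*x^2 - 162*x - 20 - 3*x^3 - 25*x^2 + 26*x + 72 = -3*x^3 - 49*x^2 - 196*x - 220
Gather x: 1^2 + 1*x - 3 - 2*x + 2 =-x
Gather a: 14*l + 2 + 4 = 14*l + 6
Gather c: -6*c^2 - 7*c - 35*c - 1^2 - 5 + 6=-6*c^2 - 42*c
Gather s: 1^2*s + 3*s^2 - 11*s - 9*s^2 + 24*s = -6*s^2 + 14*s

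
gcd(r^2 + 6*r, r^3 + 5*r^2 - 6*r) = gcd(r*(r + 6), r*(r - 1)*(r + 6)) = r^2 + 6*r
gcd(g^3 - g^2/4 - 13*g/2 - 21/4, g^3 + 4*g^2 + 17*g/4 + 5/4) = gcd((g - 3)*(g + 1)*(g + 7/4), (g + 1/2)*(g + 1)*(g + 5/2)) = g + 1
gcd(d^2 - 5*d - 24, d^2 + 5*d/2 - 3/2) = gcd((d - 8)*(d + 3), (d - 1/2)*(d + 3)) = d + 3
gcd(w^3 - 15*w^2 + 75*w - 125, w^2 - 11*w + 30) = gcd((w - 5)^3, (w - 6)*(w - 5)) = w - 5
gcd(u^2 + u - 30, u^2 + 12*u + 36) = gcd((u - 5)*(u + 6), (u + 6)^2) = u + 6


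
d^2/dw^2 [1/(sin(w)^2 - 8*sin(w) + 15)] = 2*(-2*sin(w)^4 + 12*sin(w)^3 + sin(w)^2 - 84*sin(w) + 49)/(sin(w)^2 - 8*sin(w) + 15)^3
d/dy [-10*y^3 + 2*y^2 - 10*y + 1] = -30*y^2 + 4*y - 10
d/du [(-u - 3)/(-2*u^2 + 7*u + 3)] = (2*u^2 - 7*u - (u + 3)*(4*u - 7) - 3)/(-2*u^2 + 7*u + 3)^2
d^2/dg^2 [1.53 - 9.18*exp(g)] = -9.18*exp(g)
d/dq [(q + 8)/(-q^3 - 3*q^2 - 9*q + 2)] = (-q^3 - 3*q^2 - 9*q + 3*(q + 8)*(q^2 + 2*q + 3) + 2)/(q^3 + 3*q^2 + 9*q - 2)^2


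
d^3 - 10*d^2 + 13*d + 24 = (d - 8)*(d - 3)*(d + 1)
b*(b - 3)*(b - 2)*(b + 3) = b^4 - 2*b^3 - 9*b^2 + 18*b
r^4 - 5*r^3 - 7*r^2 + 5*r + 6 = (r - 6)*(r - 1)*(r + 1)^2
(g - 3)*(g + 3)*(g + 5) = g^3 + 5*g^2 - 9*g - 45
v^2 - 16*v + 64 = (v - 8)^2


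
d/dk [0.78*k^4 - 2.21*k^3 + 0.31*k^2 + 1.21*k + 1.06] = 3.12*k^3 - 6.63*k^2 + 0.62*k + 1.21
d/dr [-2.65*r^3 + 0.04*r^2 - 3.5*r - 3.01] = -7.95*r^2 + 0.08*r - 3.5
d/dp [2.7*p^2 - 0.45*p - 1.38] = 5.4*p - 0.45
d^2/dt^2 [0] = 0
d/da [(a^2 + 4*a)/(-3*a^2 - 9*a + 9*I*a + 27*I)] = (a^2*(1 + 3*I) + 18*I*a + 36*I)/(3*(a^4 + 6*a^3*(1 - I) - 36*I*a^2 - 54*a*(1 + I) - 81))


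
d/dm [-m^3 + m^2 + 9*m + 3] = -3*m^2 + 2*m + 9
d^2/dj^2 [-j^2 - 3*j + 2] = -2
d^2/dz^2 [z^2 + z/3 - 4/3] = 2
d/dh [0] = 0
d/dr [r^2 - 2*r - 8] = 2*r - 2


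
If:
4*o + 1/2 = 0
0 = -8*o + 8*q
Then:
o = -1/8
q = -1/8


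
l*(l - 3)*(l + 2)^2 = l^4 + l^3 - 8*l^2 - 12*l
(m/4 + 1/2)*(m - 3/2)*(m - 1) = m^3/4 - m^2/8 - 7*m/8 + 3/4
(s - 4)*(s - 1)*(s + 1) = s^3 - 4*s^2 - s + 4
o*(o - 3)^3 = o^4 - 9*o^3 + 27*o^2 - 27*o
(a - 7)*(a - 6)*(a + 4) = a^3 - 9*a^2 - 10*a + 168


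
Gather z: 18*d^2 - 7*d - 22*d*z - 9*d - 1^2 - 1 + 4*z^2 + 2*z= 18*d^2 - 16*d + 4*z^2 + z*(2 - 22*d) - 2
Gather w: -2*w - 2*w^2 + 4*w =-2*w^2 + 2*w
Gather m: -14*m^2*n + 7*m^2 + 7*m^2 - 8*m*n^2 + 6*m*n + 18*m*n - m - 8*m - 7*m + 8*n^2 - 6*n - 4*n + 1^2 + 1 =m^2*(14 - 14*n) + m*(-8*n^2 + 24*n - 16) + 8*n^2 - 10*n + 2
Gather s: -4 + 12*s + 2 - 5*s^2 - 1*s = -5*s^2 + 11*s - 2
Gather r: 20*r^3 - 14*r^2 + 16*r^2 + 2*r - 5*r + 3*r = 20*r^3 + 2*r^2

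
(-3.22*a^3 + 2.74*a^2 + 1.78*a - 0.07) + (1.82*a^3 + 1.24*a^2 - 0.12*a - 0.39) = -1.4*a^3 + 3.98*a^2 + 1.66*a - 0.46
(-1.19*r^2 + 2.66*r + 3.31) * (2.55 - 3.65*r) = 4.3435*r^3 - 12.7435*r^2 - 5.2985*r + 8.4405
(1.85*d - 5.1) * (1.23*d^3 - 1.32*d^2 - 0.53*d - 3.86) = 2.2755*d^4 - 8.715*d^3 + 5.7515*d^2 - 4.438*d + 19.686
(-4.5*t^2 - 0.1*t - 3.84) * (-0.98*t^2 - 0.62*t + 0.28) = 4.41*t^4 + 2.888*t^3 + 2.5652*t^2 + 2.3528*t - 1.0752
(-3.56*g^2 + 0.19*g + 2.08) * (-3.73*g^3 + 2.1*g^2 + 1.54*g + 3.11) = 13.2788*g^5 - 8.1847*g^4 - 12.8418*g^3 - 6.411*g^2 + 3.7941*g + 6.4688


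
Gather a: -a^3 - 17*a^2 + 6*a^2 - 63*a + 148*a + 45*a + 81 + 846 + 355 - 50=-a^3 - 11*a^2 + 130*a + 1232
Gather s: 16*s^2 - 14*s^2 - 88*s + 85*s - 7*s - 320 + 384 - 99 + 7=2*s^2 - 10*s - 28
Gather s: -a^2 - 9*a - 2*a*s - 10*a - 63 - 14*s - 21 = -a^2 - 19*a + s*(-2*a - 14) - 84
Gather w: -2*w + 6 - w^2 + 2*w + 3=9 - w^2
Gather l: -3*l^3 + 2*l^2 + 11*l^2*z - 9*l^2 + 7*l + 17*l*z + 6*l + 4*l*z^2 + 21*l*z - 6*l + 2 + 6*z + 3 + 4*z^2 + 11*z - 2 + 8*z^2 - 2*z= -3*l^3 + l^2*(11*z - 7) + l*(4*z^2 + 38*z + 7) + 12*z^2 + 15*z + 3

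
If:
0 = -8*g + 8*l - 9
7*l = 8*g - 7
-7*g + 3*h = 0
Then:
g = 119/8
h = 833/24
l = 16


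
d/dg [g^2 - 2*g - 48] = 2*g - 2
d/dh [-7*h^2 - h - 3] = -14*h - 1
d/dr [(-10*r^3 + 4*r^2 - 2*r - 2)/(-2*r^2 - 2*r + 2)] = (5*r^4 + 10*r^3 - 18*r^2 + 2*r - 2)/(r^4 + 2*r^3 - r^2 - 2*r + 1)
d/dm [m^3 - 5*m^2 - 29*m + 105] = 3*m^2 - 10*m - 29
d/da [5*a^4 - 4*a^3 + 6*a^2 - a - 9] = 20*a^3 - 12*a^2 + 12*a - 1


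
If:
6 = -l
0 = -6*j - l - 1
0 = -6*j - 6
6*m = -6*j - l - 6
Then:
No Solution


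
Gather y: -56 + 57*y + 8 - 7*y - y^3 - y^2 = -y^3 - y^2 + 50*y - 48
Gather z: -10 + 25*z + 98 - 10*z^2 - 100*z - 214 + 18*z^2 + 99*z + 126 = 8*z^2 + 24*z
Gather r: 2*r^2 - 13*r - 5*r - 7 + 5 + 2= 2*r^2 - 18*r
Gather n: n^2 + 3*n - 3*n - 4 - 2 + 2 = n^2 - 4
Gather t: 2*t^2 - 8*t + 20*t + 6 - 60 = 2*t^2 + 12*t - 54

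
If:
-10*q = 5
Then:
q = -1/2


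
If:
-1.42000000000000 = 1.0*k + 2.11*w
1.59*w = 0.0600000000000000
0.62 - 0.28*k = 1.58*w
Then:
No Solution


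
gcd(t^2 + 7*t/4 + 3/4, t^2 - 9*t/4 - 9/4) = t + 3/4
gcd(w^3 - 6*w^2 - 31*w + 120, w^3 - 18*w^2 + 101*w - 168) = w^2 - 11*w + 24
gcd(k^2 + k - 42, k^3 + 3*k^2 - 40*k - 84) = k^2 + k - 42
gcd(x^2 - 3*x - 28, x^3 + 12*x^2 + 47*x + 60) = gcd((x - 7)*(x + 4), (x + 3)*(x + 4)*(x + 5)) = x + 4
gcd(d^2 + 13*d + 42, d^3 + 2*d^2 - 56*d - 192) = d + 6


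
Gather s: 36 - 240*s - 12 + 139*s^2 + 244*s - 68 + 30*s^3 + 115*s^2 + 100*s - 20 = 30*s^3 + 254*s^2 + 104*s - 64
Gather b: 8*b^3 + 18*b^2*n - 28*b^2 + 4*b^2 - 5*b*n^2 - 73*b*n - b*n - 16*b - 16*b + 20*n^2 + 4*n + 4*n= 8*b^3 + b^2*(18*n - 24) + b*(-5*n^2 - 74*n - 32) + 20*n^2 + 8*n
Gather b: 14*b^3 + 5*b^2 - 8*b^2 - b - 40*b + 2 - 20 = 14*b^3 - 3*b^2 - 41*b - 18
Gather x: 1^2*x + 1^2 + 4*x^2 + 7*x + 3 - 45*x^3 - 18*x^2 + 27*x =-45*x^3 - 14*x^2 + 35*x + 4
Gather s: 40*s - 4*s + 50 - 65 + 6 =36*s - 9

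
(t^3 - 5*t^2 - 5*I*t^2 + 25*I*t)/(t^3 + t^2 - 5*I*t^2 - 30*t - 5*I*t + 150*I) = t/(t + 6)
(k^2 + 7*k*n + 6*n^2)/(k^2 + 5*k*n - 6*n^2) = (k + n)/(k - n)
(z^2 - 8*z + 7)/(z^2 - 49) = (z - 1)/(z + 7)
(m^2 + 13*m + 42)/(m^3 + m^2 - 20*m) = (m^2 + 13*m + 42)/(m*(m^2 + m - 20))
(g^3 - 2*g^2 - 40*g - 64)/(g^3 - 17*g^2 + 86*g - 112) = (g^2 + 6*g + 8)/(g^2 - 9*g + 14)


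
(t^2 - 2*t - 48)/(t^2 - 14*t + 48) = (t + 6)/(t - 6)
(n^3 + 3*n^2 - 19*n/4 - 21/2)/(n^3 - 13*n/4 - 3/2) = (2*n + 7)/(2*n + 1)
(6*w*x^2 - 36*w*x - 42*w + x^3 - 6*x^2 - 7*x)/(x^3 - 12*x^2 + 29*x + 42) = (6*w + x)/(x - 6)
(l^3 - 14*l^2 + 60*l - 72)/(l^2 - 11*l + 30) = (l^2 - 8*l + 12)/(l - 5)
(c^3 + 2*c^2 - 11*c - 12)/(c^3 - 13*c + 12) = (c + 1)/(c - 1)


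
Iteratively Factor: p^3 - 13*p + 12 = (p - 1)*(p^2 + p - 12) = (p - 1)*(p + 4)*(p - 3)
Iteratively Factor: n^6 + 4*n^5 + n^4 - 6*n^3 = (n - 1)*(n^5 + 5*n^4 + 6*n^3) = (n - 1)*(n + 3)*(n^4 + 2*n^3) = n*(n - 1)*(n + 3)*(n^3 + 2*n^2) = n^2*(n - 1)*(n + 3)*(n^2 + 2*n) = n^3*(n - 1)*(n + 3)*(n + 2)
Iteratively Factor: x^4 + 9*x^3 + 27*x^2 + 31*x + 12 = (x + 3)*(x^3 + 6*x^2 + 9*x + 4) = (x + 1)*(x + 3)*(x^2 + 5*x + 4) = (x + 1)^2*(x + 3)*(x + 4)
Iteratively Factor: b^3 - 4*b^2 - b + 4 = (b + 1)*(b^2 - 5*b + 4) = (b - 1)*(b + 1)*(b - 4)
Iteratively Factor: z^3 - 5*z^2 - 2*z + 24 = (z - 4)*(z^2 - z - 6) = (z - 4)*(z + 2)*(z - 3)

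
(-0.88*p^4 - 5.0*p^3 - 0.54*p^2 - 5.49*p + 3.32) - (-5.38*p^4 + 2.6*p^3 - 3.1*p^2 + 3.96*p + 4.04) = 4.5*p^4 - 7.6*p^3 + 2.56*p^2 - 9.45*p - 0.72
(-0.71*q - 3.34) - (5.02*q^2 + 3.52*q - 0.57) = -5.02*q^2 - 4.23*q - 2.77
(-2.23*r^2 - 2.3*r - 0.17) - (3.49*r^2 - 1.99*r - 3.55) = -5.72*r^2 - 0.31*r + 3.38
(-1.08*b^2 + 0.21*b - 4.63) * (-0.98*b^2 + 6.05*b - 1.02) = 1.0584*b^4 - 6.7398*b^3 + 6.9095*b^2 - 28.2257*b + 4.7226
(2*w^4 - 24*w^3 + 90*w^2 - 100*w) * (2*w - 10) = 4*w^5 - 68*w^4 + 420*w^3 - 1100*w^2 + 1000*w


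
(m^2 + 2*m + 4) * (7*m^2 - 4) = 7*m^4 + 14*m^3 + 24*m^2 - 8*m - 16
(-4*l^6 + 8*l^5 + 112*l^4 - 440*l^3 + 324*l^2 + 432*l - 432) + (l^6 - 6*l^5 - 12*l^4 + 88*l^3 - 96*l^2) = -3*l^6 + 2*l^5 + 100*l^4 - 352*l^3 + 228*l^2 + 432*l - 432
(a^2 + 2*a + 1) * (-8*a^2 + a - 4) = -8*a^4 - 15*a^3 - 10*a^2 - 7*a - 4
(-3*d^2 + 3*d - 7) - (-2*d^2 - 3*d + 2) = -d^2 + 6*d - 9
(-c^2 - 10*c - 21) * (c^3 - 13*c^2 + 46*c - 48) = -c^5 + 3*c^4 + 63*c^3 - 139*c^2 - 486*c + 1008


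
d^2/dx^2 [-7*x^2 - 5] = -14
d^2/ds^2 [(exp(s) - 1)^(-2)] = (4*exp(s) + 2)*exp(s)/(1 - exp(s))^4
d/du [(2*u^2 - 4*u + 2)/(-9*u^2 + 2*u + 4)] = 4*(-8*u^2 + 13*u - 5)/(81*u^4 - 36*u^3 - 68*u^2 + 16*u + 16)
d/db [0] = 0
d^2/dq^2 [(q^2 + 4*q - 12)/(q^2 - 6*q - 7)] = 10*(2*q^3 - 3*q^2 + 60*q - 127)/(q^6 - 18*q^5 + 87*q^4 + 36*q^3 - 609*q^2 - 882*q - 343)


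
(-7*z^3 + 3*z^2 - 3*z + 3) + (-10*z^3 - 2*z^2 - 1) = -17*z^3 + z^2 - 3*z + 2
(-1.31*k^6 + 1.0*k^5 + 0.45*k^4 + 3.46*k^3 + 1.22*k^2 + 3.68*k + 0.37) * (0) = 0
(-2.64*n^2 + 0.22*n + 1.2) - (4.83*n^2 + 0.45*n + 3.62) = -7.47*n^2 - 0.23*n - 2.42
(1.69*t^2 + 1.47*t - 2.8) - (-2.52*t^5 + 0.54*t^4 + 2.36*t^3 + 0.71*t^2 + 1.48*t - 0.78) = 2.52*t^5 - 0.54*t^4 - 2.36*t^3 + 0.98*t^2 - 0.01*t - 2.02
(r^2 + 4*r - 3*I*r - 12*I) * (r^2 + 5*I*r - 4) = r^4 + 4*r^3 + 2*I*r^3 + 11*r^2 + 8*I*r^2 + 44*r + 12*I*r + 48*I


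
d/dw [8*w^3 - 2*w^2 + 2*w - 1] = 24*w^2 - 4*w + 2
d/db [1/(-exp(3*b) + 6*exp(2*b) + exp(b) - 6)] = (3*exp(2*b) - 12*exp(b) - 1)*exp(b)/(exp(3*b) - 6*exp(2*b) - exp(b) + 6)^2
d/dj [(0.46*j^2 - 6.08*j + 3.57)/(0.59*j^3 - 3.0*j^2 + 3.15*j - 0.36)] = (-0.2714*j^4 + 7.1744*j^3 - 23.1099*j^2 + 21.0888*j - 9.0567)/(0.3481*j^6 - 3.54*j^5 + 12.717*j^4 - 19.3248*j^3 + 12.0825*j^2 - 2.268*j + 0.1296)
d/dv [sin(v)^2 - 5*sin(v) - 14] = (2*sin(v) - 5)*cos(v)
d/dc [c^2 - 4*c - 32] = 2*c - 4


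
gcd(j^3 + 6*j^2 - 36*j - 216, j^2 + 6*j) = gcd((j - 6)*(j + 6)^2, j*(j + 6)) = j + 6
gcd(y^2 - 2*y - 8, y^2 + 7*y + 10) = y + 2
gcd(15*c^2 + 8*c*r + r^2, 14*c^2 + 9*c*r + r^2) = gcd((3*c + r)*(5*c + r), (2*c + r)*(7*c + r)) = 1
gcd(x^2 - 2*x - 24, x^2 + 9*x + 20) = x + 4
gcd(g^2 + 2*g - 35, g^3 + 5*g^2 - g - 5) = 1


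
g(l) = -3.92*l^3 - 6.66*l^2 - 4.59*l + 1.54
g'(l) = -11.76*l^2 - 13.32*l - 4.59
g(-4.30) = 209.80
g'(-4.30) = -164.76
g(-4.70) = 282.98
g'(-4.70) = -201.76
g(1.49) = -33.05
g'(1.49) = -50.55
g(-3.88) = 148.06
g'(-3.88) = -129.95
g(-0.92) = 3.18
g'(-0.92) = -2.29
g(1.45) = -31.07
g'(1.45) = -48.63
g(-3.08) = 67.03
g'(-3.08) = -75.12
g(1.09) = -16.45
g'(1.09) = -33.08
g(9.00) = -3436.91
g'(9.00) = -1077.03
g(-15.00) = 11801.89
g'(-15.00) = -2450.79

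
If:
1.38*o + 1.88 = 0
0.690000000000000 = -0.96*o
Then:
No Solution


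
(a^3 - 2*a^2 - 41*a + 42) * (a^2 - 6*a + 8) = a^5 - 8*a^4 - 21*a^3 + 272*a^2 - 580*a + 336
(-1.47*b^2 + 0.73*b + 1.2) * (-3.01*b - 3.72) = 4.4247*b^3 + 3.2711*b^2 - 6.3276*b - 4.464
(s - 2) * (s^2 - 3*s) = s^3 - 5*s^2 + 6*s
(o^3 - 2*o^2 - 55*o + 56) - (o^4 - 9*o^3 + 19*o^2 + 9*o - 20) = -o^4 + 10*o^3 - 21*o^2 - 64*o + 76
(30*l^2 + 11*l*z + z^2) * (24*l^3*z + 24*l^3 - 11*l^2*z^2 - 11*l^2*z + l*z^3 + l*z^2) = 720*l^5*z + 720*l^5 - 66*l^4*z^2 - 66*l^4*z - 67*l^3*z^3 - 67*l^3*z^2 + l*z^5 + l*z^4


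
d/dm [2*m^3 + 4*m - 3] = 6*m^2 + 4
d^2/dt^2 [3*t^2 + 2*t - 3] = 6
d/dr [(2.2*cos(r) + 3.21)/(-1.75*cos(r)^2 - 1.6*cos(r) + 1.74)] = (3.85*sin(r)^2 - 11.235*cos(r) - 12.814)*sin(r)/(1.75*cos(r)^2 + 1.6*cos(r) - 1.74)^2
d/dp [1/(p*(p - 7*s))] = (p*(-p + 7*s) - (p - 7*s)^2)/(p^2*(p - 7*s)^3)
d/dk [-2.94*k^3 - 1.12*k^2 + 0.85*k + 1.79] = -8.82*k^2 - 2.24*k + 0.85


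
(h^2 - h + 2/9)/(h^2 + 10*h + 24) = (h^2 - h + 2/9)/(h^2 + 10*h + 24)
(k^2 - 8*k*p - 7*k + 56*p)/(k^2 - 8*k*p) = (k - 7)/k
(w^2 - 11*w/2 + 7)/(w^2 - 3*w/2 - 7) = (w - 2)/(w + 2)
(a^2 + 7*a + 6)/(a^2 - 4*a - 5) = (a + 6)/(a - 5)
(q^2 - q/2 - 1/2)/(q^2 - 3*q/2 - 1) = (q - 1)/(q - 2)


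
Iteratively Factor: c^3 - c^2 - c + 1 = (c + 1)*(c^2 - 2*c + 1) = (c - 1)*(c + 1)*(c - 1)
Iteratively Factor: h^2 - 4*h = (h)*(h - 4)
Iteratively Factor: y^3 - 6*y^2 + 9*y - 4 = (y - 1)*(y^2 - 5*y + 4) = (y - 1)^2*(y - 4)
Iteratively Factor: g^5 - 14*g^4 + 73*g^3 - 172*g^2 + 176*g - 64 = (g - 4)*(g^4 - 10*g^3 + 33*g^2 - 40*g + 16) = (g - 4)^2*(g^3 - 6*g^2 + 9*g - 4) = (g - 4)^2*(g - 1)*(g^2 - 5*g + 4) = (g - 4)^2*(g - 1)^2*(g - 4)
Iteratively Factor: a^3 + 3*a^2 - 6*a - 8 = (a - 2)*(a^2 + 5*a + 4) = (a - 2)*(a + 1)*(a + 4)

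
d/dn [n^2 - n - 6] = 2*n - 1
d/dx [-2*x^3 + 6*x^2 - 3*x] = -6*x^2 + 12*x - 3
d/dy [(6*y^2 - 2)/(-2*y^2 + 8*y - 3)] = 4*(12*y^2 - 11*y + 4)/(4*y^4 - 32*y^3 + 76*y^2 - 48*y + 9)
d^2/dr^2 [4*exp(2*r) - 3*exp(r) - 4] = (16*exp(r) - 3)*exp(r)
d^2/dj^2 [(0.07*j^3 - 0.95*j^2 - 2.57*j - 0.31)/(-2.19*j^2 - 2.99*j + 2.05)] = (-4.44089209850063e-16*j^5 + 10.33042*j^3 + 37.085286*j^2 + 79.642506*j + 47.816732)/(10.503459*j^6 + 43.021017*j^5 + 29.240442*j^4 - 53.810731*j^3 - 27.37119*j^2 + 37.696425*j - 8.615125)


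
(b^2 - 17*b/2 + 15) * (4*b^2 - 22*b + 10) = 4*b^4 - 56*b^3 + 257*b^2 - 415*b + 150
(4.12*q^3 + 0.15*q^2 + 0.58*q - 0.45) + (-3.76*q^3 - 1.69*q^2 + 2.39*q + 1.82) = 0.36*q^3 - 1.54*q^2 + 2.97*q + 1.37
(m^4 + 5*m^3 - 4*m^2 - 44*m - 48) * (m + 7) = m^5 + 12*m^4 + 31*m^3 - 72*m^2 - 356*m - 336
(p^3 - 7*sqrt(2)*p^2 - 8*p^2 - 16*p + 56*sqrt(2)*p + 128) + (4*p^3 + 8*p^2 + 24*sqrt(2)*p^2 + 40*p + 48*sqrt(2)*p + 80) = 5*p^3 + 17*sqrt(2)*p^2 + 24*p + 104*sqrt(2)*p + 208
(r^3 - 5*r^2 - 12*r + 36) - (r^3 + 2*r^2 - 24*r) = -7*r^2 + 12*r + 36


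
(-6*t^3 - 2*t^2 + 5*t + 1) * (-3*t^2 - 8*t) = 18*t^5 + 54*t^4 + t^3 - 43*t^2 - 8*t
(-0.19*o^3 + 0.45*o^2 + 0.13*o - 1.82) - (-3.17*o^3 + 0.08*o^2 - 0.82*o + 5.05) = 2.98*o^3 + 0.37*o^2 + 0.95*o - 6.87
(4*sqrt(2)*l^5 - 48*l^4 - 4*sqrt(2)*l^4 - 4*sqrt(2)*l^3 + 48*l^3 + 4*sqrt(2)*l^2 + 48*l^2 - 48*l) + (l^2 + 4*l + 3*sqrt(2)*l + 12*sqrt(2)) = 4*sqrt(2)*l^5 - 48*l^4 - 4*sqrt(2)*l^4 - 4*sqrt(2)*l^3 + 48*l^3 + 4*sqrt(2)*l^2 + 49*l^2 - 44*l + 3*sqrt(2)*l + 12*sqrt(2)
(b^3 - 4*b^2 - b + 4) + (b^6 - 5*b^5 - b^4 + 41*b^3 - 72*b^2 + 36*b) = b^6 - 5*b^5 - b^4 + 42*b^3 - 76*b^2 + 35*b + 4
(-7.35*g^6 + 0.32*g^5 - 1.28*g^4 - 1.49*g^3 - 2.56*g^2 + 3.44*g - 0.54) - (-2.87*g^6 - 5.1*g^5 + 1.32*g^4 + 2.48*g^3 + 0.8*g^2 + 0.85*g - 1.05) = -4.48*g^6 + 5.42*g^5 - 2.6*g^4 - 3.97*g^3 - 3.36*g^2 + 2.59*g + 0.51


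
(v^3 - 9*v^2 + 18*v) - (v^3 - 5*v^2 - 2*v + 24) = -4*v^2 + 20*v - 24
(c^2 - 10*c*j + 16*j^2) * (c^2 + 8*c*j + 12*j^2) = c^4 - 2*c^3*j - 52*c^2*j^2 + 8*c*j^3 + 192*j^4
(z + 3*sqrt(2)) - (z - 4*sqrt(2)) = 7*sqrt(2)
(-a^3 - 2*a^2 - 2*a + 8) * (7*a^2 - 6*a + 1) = -7*a^5 - 8*a^4 - 3*a^3 + 66*a^2 - 50*a + 8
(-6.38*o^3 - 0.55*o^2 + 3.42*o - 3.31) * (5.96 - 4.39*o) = 28.0082*o^4 - 35.6103*o^3 - 18.2918*o^2 + 34.9141*o - 19.7276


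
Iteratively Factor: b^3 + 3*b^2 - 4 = (b + 2)*(b^2 + b - 2) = (b + 2)^2*(b - 1)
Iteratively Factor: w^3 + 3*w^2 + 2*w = (w)*(w^2 + 3*w + 2) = w*(w + 2)*(w + 1)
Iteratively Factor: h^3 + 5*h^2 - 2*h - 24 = (h + 3)*(h^2 + 2*h - 8) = (h - 2)*(h + 3)*(h + 4)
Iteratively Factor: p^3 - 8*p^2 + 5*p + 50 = (p - 5)*(p^2 - 3*p - 10) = (p - 5)^2*(p + 2)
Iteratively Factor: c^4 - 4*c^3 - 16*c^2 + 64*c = (c + 4)*(c^3 - 8*c^2 + 16*c) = (c - 4)*(c + 4)*(c^2 - 4*c) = (c - 4)^2*(c + 4)*(c)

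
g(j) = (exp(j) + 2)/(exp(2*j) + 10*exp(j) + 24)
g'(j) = (exp(j) + 2)*(-2*exp(2*j) - 10*exp(j))/(exp(2*j) + 10*exp(j) + 24)^2 + exp(j)/(exp(2*j) + 10*exp(j) + 24) = (-2*(exp(j) + 2)*(exp(j) + 5) + exp(2*j) + 10*exp(j) + 24)*exp(j)/(exp(2*j) + 10*exp(j) + 24)^2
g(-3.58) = 0.08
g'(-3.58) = 0.00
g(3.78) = 0.02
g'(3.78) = -0.02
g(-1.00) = 0.09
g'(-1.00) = 0.00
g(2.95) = 0.04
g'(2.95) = -0.02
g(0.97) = 0.08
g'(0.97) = -0.01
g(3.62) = 0.02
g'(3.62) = -0.02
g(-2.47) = 0.08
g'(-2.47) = 0.00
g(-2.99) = 0.08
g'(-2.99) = 0.00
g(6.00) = 0.00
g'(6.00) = 0.00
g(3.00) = 0.04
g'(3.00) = -0.02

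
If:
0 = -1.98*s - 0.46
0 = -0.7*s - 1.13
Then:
No Solution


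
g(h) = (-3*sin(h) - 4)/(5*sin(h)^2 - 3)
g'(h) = -10*(-3*sin(h) - 4)*sin(h)*cos(h)/(5*sin(h)^2 - 3)^2 - 3*cos(h)/(5*sin(h)^2 - 3) = (15*sin(h)^2 + 40*sin(h) + 9)*cos(h)/(5*sin(h)^2 - 3)^2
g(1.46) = -3.60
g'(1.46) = 1.87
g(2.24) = -83.86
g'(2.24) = -5361.38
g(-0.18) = 1.22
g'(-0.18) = 0.28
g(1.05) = -8.66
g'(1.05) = 47.10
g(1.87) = -4.39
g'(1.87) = -7.33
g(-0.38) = 1.25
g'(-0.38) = -0.66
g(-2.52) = 1.73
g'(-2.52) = 4.40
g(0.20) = 1.64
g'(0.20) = 2.19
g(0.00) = 1.33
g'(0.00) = 1.00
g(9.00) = 2.43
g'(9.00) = -5.52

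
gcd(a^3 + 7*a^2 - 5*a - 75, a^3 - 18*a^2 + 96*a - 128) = 1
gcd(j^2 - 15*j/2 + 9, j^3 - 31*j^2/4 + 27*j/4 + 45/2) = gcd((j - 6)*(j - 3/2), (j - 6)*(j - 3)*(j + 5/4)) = j - 6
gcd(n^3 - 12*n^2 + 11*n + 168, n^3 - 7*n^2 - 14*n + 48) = n^2 - 5*n - 24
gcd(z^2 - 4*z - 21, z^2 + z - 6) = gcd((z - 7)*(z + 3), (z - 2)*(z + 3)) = z + 3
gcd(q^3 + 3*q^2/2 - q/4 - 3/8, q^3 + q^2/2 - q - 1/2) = q + 1/2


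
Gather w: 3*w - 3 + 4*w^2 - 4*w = 4*w^2 - w - 3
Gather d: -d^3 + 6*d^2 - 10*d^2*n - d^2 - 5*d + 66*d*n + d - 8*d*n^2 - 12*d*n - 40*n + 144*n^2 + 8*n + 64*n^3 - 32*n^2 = -d^3 + d^2*(5 - 10*n) + d*(-8*n^2 + 54*n - 4) + 64*n^3 + 112*n^2 - 32*n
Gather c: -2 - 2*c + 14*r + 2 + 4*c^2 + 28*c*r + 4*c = 4*c^2 + c*(28*r + 2) + 14*r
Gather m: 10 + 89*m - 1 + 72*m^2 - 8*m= 72*m^2 + 81*m + 9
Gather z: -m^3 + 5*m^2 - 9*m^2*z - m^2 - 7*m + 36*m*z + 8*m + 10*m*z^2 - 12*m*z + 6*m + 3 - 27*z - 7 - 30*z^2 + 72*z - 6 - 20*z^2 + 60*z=-m^3 + 4*m^2 + 7*m + z^2*(10*m - 50) + z*(-9*m^2 + 24*m + 105) - 10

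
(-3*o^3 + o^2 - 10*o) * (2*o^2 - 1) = -6*o^5 + 2*o^4 - 17*o^3 - o^2 + 10*o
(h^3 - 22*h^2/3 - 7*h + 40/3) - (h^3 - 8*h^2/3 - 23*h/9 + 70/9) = -14*h^2/3 - 40*h/9 + 50/9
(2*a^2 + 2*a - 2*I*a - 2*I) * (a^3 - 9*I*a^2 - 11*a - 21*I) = 2*a^5 + 2*a^4 - 20*I*a^4 - 40*a^3 - 20*I*a^3 - 40*a^2 - 20*I*a^2 - 42*a - 20*I*a - 42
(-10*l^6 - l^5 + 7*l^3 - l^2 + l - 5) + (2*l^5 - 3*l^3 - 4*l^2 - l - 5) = -10*l^6 + l^5 + 4*l^3 - 5*l^2 - 10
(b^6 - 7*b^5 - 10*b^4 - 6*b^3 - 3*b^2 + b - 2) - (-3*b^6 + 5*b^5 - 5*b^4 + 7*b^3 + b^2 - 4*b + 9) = 4*b^6 - 12*b^5 - 5*b^4 - 13*b^3 - 4*b^2 + 5*b - 11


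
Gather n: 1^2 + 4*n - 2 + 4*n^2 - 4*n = 4*n^2 - 1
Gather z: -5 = -5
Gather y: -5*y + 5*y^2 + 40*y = 5*y^2 + 35*y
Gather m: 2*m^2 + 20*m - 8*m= 2*m^2 + 12*m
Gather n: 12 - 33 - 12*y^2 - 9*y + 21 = -12*y^2 - 9*y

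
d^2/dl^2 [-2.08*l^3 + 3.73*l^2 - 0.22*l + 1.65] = 7.46 - 12.48*l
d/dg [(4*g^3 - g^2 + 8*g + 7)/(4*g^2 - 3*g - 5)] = (16*g^4 - 24*g^3 - 89*g^2 - 46*g - 19)/(16*g^4 - 24*g^3 - 31*g^2 + 30*g + 25)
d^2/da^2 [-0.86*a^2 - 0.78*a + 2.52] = -1.72000000000000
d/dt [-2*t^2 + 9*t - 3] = 9 - 4*t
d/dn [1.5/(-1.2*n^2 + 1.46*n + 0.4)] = (3.6*n - 2.19)/(-1.2*n^2 + 1.46*n + 0.4)^2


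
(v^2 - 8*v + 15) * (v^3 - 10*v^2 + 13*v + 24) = v^5 - 18*v^4 + 108*v^3 - 230*v^2 + 3*v + 360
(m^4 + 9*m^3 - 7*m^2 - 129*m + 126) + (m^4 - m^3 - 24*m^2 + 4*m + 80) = 2*m^4 + 8*m^3 - 31*m^2 - 125*m + 206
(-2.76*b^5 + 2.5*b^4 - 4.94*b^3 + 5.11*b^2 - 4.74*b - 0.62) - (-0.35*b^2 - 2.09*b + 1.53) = -2.76*b^5 + 2.5*b^4 - 4.94*b^3 + 5.46*b^2 - 2.65*b - 2.15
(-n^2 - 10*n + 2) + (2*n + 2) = -n^2 - 8*n + 4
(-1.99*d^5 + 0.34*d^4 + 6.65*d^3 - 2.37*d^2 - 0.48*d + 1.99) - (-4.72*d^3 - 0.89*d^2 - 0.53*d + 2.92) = -1.99*d^5 + 0.34*d^4 + 11.37*d^3 - 1.48*d^2 + 0.05*d - 0.93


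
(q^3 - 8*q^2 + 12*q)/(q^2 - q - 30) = q*(q - 2)/(q + 5)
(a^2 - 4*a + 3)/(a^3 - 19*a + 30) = (a - 1)/(a^2 + 3*a - 10)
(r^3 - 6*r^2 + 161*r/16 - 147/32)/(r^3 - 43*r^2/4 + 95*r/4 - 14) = (8*r^2 - 34*r + 21)/(8*(r^2 - 9*r + 8))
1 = 1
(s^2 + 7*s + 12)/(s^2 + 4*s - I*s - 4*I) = (s + 3)/(s - I)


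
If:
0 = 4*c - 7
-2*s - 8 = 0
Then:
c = 7/4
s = -4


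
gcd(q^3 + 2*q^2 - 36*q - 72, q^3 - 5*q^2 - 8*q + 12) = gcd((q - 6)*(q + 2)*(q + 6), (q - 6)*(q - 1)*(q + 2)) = q^2 - 4*q - 12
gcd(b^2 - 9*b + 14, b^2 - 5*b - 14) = b - 7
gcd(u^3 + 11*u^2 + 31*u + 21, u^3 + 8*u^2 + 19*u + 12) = u^2 + 4*u + 3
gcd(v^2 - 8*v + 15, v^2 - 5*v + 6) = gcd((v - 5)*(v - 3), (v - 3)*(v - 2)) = v - 3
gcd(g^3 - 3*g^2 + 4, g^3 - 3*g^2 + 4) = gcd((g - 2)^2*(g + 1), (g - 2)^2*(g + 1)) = g^3 - 3*g^2 + 4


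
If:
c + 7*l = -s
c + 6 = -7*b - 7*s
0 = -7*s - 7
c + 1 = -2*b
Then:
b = 2/5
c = -9/5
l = 2/5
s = -1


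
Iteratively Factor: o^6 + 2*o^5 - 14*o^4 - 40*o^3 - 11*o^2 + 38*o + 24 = (o - 4)*(o^5 + 6*o^4 + 10*o^3 - 11*o - 6) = (o - 4)*(o + 1)*(o^4 + 5*o^3 + 5*o^2 - 5*o - 6) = (o - 4)*(o + 1)^2*(o^3 + 4*o^2 + o - 6) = (o - 4)*(o - 1)*(o + 1)^2*(o^2 + 5*o + 6) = (o - 4)*(o - 1)*(o + 1)^2*(o + 2)*(o + 3)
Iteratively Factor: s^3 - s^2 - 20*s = (s + 4)*(s^2 - 5*s) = (s - 5)*(s + 4)*(s)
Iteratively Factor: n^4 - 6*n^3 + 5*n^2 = (n)*(n^3 - 6*n^2 + 5*n) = n*(n - 5)*(n^2 - n) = n^2*(n - 5)*(n - 1)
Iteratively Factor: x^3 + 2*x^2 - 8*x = (x - 2)*(x^2 + 4*x) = (x - 2)*(x + 4)*(x)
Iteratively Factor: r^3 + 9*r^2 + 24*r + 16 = (r + 4)*(r^2 + 5*r + 4) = (r + 4)^2*(r + 1)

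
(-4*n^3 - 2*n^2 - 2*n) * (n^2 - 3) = -4*n^5 - 2*n^4 + 10*n^3 + 6*n^2 + 6*n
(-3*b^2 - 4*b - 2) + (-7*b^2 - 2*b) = -10*b^2 - 6*b - 2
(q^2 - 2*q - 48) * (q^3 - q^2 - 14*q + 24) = q^5 - 3*q^4 - 60*q^3 + 100*q^2 + 624*q - 1152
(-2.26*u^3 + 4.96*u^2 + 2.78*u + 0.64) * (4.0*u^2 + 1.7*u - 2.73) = -9.04*u^5 + 15.998*u^4 + 25.7218*u^3 - 6.2548*u^2 - 6.5014*u - 1.7472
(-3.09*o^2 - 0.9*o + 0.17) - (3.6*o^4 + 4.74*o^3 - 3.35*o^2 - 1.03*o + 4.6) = -3.6*o^4 - 4.74*o^3 + 0.26*o^2 + 0.13*o - 4.43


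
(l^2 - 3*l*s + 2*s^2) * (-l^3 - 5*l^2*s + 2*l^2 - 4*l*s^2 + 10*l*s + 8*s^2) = -l^5 - 2*l^4*s + 2*l^4 + 9*l^3*s^2 + 4*l^3*s + 2*l^2*s^3 - 18*l^2*s^2 - 8*l*s^4 - 4*l*s^3 + 16*s^4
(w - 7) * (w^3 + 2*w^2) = w^4 - 5*w^3 - 14*w^2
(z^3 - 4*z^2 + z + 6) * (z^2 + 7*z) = z^5 + 3*z^4 - 27*z^3 + 13*z^2 + 42*z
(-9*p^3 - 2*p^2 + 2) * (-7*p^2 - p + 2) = 63*p^5 + 23*p^4 - 16*p^3 - 18*p^2 - 2*p + 4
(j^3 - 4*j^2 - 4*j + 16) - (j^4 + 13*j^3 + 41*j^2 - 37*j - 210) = -j^4 - 12*j^3 - 45*j^2 + 33*j + 226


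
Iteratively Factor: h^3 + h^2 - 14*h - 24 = (h - 4)*(h^2 + 5*h + 6) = (h - 4)*(h + 3)*(h + 2)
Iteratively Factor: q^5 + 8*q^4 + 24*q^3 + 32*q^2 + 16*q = (q + 2)*(q^4 + 6*q^3 + 12*q^2 + 8*q) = q*(q + 2)*(q^3 + 6*q^2 + 12*q + 8) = q*(q + 2)^2*(q^2 + 4*q + 4) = q*(q + 2)^3*(q + 2)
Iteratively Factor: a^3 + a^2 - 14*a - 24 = (a - 4)*(a^2 + 5*a + 6) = (a - 4)*(a + 2)*(a + 3)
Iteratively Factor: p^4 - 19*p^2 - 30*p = (p)*(p^3 - 19*p - 30) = p*(p + 2)*(p^2 - 2*p - 15) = p*(p - 5)*(p + 2)*(p + 3)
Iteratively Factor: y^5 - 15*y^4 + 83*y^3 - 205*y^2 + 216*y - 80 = (y - 5)*(y^4 - 10*y^3 + 33*y^2 - 40*y + 16) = (y - 5)*(y - 4)*(y^3 - 6*y^2 + 9*y - 4) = (y - 5)*(y - 4)*(y - 1)*(y^2 - 5*y + 4) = (y - 5)*(y - 4)*(y - 1)^2*(y - 4)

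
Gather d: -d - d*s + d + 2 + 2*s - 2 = -d*s + 2*s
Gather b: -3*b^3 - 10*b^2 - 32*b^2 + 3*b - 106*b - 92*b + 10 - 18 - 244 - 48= -3*b^3 - 42*b^2 - 195*b - 300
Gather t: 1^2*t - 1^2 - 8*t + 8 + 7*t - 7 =0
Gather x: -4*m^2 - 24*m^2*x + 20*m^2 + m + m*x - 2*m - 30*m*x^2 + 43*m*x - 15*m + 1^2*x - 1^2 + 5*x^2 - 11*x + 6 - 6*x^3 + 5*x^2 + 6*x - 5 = 16*m^2 - 16*m - 6*x^3 + x^2*(10 - 30*m) + x*(-24*m^2 + 44*m - 4)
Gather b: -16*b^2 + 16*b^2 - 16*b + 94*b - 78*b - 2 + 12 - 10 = 0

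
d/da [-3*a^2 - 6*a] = -6*a - 6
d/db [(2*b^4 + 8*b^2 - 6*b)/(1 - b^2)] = 2*(-2*b^5 + 4*b^3 - 3*b^2 + 8*b - 3)/(b^4 - 2*b^2 + 1)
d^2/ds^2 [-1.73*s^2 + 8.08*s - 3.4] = -3.46000000000000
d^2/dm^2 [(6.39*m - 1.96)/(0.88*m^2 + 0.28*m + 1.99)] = ((1.76*m + 0.28)*(3.52*m + 0.56)*(6.39*m - 1.96) - (33.7392*m + 0.1288)*(0.88*m^2 + 0.28*m + 1.99))/(0.88*m^2 + 0.28*m + 1.99)^3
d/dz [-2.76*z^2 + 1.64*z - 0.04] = 1.64 - 5.52*z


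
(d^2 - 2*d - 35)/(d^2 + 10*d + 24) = (d^2 - 2*d - 35)/(d^2 + 10*d + 24)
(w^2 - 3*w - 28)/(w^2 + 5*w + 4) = (w - 7)/(w + 1)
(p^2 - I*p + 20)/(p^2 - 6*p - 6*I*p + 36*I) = (p^2 - I*p + 20)/(p^2 - 6*p - 6*I*p + 36*I)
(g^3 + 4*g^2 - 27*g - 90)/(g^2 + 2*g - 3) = (g^2 + g - 30)/(g - 1)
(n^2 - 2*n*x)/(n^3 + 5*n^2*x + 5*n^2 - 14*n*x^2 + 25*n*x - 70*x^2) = n/(n^2 + 7*n*x + 5*n + 35*x)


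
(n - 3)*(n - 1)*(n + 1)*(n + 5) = n^4 + 2*n^3 - 16*n^2 - 2*n + 15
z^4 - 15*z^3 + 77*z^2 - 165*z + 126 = (z - 7)*(z - 3)^2*(z - 2)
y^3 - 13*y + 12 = (y - 3)*(y - 1)*(y + 4)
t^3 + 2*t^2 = t^2*(t + 2)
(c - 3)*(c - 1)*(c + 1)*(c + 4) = c^4 + c^3 - 13*c^2 - c + 12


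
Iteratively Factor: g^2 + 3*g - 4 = (g + 4)*(g - 1)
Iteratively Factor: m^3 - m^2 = (m)*(m^2 - m) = m*(m - 1)*(m)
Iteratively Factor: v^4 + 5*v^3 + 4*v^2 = (v + 4)*(v^3 + v^2) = v*(v + 4)*(v^2 + v) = v^2*(v + 4)*(v + 1)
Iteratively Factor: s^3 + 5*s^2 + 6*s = (s + 2)*(s^2 + 3*s) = (s + 2)*(s + 3)*(s)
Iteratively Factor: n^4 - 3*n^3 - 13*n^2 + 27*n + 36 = (n + 1)*(n^3 - 4*n^2 - 9*n + 36) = (n + 1)*(n + 3)*(n^2 - 7*n + 12) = (n - 4)*(n + 1)*(n + 3)*(n - 3)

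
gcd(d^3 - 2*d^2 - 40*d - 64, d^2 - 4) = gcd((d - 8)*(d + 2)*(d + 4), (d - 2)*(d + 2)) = d + 2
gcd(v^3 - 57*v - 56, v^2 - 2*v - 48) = v - 8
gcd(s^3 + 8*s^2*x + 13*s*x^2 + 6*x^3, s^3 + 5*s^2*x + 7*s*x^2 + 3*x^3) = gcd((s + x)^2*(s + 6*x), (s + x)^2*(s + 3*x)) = s^2 + 2*s*x + x^2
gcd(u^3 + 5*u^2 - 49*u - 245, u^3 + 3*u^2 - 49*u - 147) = u^2 - 49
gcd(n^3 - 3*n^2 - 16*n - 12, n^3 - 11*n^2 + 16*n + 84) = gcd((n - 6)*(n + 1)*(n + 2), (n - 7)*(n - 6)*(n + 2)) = n^2 - 4*n - 12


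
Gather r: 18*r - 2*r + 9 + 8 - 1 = 16*r + 16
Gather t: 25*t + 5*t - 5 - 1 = 30*t - 6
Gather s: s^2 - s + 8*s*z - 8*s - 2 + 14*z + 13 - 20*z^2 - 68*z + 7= s^2 + s*(8*z - 9) - 20*z^2 - 54*z + 18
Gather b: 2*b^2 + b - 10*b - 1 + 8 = 2*b^2 - 9*b + 7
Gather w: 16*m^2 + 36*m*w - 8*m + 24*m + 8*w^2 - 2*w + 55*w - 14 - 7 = 16*m^2 + 16*m + 8*w^2 + w*(36*m + 53) - 21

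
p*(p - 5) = p^2 - 5*p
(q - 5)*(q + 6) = q^2 + q - 30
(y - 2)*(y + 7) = y^2 + 5*y - 14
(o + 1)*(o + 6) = o^2 + 7*o + 6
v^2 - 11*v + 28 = (v - 7)*(v - 4)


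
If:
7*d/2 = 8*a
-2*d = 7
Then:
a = -49/32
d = -7/2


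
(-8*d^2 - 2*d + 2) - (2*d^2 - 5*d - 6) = -10*d^2 + 3*d + 8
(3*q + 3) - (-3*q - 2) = 6*q + 5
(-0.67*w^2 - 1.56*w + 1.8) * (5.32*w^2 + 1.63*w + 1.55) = -3.5644*w^4 - 9.3913*w^3 + 5.9947*w^2 + 0.516*w + 2.79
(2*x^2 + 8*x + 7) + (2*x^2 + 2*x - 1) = 4*x^2 + 10*x + 6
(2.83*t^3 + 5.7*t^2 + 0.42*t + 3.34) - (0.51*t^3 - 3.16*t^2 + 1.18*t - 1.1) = 2.32*t^3 + 8.86*t^2 - 0.76*t + 4.44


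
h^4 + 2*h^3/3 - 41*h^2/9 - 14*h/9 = h*(h - 2)*(h + 1/3)*(h + 7/3)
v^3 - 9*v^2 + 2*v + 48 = (v - 8)*(v - 3)*(v + 2)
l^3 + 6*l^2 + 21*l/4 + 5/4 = (l + 1/2)^2*(l + 5)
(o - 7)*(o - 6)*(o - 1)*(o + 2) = o^4 - 12*o^3 + 27*o^2 + 68*o - 84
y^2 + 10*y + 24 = (y + 4)*(y + 6)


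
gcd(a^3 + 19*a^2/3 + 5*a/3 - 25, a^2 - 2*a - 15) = a + 3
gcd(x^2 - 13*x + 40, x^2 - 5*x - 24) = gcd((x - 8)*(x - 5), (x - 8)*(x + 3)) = x - 8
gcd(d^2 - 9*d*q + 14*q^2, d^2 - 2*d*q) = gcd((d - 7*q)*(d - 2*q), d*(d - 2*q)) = -d + 2*q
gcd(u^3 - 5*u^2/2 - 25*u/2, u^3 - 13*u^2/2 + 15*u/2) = u^2 - 5*u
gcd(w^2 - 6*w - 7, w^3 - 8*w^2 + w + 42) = w - 7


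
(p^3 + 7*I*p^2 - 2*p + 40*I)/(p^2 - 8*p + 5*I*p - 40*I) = (p^2 + 2*I*p + 8)/(p - 8)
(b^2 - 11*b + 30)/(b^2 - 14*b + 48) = (b - 5)/(b - 8)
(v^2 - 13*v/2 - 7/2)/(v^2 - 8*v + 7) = (v + 1/2)/(v - 1)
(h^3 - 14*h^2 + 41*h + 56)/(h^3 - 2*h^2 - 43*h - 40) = (h - 7)/(h + 5)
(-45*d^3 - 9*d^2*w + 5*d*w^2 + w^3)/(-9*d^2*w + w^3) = (5*d + w)/w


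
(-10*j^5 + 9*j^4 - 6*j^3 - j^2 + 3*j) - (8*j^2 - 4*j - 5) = -10*j^5 + 9*j^4 - 6*j^3 - 9*j^2 + 7*j + 5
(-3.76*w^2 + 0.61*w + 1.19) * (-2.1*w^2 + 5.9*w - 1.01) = 7.896*w^4 - 23.465*w^3 + 4.8976*w^2 + 6.4049*w - 1.2019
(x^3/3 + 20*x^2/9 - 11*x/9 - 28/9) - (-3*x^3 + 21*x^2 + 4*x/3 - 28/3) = 10*x^3/3 - 169*x^2/9 - 23*x/9 + 56/9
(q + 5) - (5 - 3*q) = 4*q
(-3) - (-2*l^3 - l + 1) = 2*l^3 + l - 4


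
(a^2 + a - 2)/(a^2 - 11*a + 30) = (a^2 + a - 2)/(a^2 - 11*a + 30)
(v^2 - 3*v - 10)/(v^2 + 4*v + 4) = (v - 5)/(v + 2)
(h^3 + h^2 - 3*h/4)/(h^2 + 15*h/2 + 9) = h*(2*h - 1)/(2*(h + 6))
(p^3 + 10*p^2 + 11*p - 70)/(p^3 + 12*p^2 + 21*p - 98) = (p + 5)/(p + 7)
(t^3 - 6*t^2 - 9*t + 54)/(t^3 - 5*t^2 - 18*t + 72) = (t + 3)/(t + 4)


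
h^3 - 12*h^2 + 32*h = h*(h - 8)*(h - 4)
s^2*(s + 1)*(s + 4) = s^4 + 5*s^3 + 4*s^2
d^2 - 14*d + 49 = (d - 7)^2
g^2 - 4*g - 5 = (g - 5)*(g + 1)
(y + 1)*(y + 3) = y^2 + 4*y + 3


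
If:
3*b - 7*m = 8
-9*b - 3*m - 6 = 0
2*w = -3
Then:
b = -1/4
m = -5/4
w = -3/2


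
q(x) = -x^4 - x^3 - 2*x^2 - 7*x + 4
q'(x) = -4*x^3 - 3*x^2 - 4*x - 7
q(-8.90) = -5661.38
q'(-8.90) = 2610.85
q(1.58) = -22.23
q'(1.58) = -36.59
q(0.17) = 2.75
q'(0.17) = -7.79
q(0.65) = -1.85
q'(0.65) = -11.97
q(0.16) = 2.82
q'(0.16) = -7.73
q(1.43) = -17.21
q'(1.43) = -30.55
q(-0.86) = 8.63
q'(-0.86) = -3.23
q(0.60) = -1.27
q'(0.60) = -11.34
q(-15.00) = -47591.00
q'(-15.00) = 12878.00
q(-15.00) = -47591.00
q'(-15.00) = 12878.00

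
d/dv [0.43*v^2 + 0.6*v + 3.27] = 0.86*v + 0.6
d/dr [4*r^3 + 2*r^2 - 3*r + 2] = 12*r^2 + 4*r - 3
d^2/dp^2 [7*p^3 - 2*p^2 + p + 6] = 42*p - 4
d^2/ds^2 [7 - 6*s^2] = -12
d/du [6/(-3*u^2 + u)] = 6*(6*u - 1)/(u^2*(3*u - 1)^2)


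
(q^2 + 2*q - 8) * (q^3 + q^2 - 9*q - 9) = q^5 + 3*q^4 - 15*q^3 - 35*q^2 + 54*q + 72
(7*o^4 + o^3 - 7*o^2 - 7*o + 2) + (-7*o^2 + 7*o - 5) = 7*o^4 + o^3 - 14*o^2 - 3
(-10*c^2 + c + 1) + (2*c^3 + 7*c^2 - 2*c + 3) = 2*c^3 - 3*c^2 - c + 4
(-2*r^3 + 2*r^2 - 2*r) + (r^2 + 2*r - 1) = -2*r^3 + 3*r^2 - 1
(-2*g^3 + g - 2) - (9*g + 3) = -2*g^3 - 8*g - 5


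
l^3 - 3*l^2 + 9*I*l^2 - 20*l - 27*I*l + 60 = (l - 3)*(l + 4*I)*(l + 5*I)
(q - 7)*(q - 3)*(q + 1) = q^3 - 9*q^2 + 11*q + 21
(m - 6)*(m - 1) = m^2 - 7*m + 6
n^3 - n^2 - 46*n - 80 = (n - 8)*(n + 2)*(n + 5)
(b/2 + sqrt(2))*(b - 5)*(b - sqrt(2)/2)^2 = b^4/2 - 5*b^3/2 + sqrt(2)*b^3/2 - 5*sqrt(2)*b^2/2 - 7*b^2/4 + sqrt(2)*b/2 + 35*b/4 - 5*sqrt(2)/2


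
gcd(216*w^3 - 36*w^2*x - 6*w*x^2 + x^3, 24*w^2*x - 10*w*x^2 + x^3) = -6*w + x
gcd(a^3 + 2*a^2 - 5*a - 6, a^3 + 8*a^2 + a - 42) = a^2 + a - 6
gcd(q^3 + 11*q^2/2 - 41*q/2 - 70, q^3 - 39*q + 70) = q + 7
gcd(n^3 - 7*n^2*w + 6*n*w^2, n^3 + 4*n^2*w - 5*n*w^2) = -n^2 + n*w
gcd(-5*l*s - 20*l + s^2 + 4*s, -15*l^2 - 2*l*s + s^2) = -5*l + s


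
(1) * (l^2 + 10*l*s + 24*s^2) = l^2 + 10*l*s + 24*s^2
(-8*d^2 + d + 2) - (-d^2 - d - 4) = -7*d^2 + 2*d + 6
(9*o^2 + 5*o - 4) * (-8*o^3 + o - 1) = -72*o^5 - 40*o^4 + 41*o^3 - 4*o^2 - 9*o + 4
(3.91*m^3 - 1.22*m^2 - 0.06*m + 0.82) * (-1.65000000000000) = -6.4515*m^3 + 2.013*m^2 + 0.099*m - 1.353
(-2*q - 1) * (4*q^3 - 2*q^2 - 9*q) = -8*q^4 + 20*q^2 + 9*q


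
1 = 1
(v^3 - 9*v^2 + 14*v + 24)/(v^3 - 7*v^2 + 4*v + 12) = (v - 4)/(v - 2)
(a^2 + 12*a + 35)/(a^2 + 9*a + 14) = (a + 5)/(a + 2)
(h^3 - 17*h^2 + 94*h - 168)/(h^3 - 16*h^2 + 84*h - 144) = (h - 7)/(h - 6)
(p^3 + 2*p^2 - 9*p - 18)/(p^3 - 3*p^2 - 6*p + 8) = (p^2 - 9)/(p^2 - 5*p + 4)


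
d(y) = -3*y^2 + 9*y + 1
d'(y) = 9 - 6*y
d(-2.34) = -36.49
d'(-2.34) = 23.04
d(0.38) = 3.99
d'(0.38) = 6.72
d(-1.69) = -22.78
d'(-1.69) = 19.14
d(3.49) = -4.13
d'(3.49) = -11.94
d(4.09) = -12.37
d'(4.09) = -15.54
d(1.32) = 7.65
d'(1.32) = 1.08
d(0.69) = 5.78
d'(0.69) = 4.86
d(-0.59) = -5.35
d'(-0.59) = 12.54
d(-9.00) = -323.00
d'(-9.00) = 63.00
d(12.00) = -323.00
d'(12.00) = -63.00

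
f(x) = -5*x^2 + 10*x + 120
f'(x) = 10 - 10*x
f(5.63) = 17.82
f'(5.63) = -46.30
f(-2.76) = 54.31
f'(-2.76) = 37.60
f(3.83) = 84.96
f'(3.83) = -28.30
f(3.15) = 101.89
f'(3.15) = -21.50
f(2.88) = 107.33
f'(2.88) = -18.80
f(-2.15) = 75.39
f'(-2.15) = 31.50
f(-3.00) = 45.00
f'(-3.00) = 40.00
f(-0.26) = 117.06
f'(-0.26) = 12.60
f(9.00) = -195.00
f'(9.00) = -80.00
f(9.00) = -195.00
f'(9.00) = -80.00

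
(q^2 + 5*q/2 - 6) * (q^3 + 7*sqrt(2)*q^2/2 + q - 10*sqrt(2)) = q^5 + 5*q^4/2 + 7*sqrt(2)*q^4/2 - 5*q^3 + 35*sqrt(2)*q^3/4 - 31*sqrt(2)*q^2 + 5*q^2/2 - 25*sqrt(2)*q - 6*q + 60*sqrt(2)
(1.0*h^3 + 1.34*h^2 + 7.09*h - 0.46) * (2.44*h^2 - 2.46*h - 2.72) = 2.44*h^5 + 0.8096*h^4 + 11.2832*h^3 - 22.2086*h^2 - 18.1532*h + 1.2512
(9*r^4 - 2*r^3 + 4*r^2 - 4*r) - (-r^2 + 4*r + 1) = 9*r^4 - 2*r^3 + 5*r^2 - 8*r - 1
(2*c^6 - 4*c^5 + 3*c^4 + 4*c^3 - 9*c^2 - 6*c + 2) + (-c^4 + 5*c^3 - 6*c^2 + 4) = 2*c^6 - 4*c^5 + 2*c^4 + 9*c^3 - 15*c^2 - 6*c + 6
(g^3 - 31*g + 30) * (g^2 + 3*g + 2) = g^5 + 3*g^4 - 29*g^3 - 63*g^2 + 28*g + 60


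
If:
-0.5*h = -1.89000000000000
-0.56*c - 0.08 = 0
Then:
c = -0.14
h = 3.78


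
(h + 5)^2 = h^2 + 10*h + 25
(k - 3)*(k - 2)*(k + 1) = k^3 - 4*k^2 + k + 6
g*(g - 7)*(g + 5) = g^3 - 2*g^2 - 35*g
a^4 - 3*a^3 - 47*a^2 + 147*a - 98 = (a - 7)*(a - 2)*(a - 1)*(a + 7)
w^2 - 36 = (w - 6)*(w + 6)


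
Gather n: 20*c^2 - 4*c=20*c^2 - 4*c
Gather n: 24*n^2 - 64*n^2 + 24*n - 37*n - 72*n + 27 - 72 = -40*n^2 - 85*n - 45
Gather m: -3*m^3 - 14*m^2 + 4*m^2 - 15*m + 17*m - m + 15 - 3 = -3*m^3 - 10*m^2 + m + 12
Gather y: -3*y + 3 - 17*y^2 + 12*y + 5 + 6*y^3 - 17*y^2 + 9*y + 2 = 6*y^3 - 34*y^2 + 18*y + 10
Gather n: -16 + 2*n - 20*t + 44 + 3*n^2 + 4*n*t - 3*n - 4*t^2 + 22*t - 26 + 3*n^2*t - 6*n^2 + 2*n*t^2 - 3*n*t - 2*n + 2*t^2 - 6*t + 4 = n^2*(3*t - 3) + n*(2*t^2 + t - 3) - 2*t^2 - 4*t + 6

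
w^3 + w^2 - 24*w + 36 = (w - 3)*(w - 2)*(w + 6)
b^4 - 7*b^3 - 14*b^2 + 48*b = b*(b - 8)*(b - 2)*(b + 3)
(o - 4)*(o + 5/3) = o^2 - 7*o/3 - 20/3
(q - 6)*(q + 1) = q^2 - 5*q - 6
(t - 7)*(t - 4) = t^2 - 11*t + 28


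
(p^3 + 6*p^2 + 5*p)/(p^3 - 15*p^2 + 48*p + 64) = p*(p + 5)/(p^2 - 16*p + 64)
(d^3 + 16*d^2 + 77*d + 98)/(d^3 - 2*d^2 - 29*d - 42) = (d^2 + 14*d + 49)/(d^2 - 4*d - 21)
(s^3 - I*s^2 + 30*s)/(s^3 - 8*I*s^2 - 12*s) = (s + 5*I)/(s - 2*I)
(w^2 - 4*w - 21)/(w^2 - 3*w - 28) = (w + 3)/(w + 4)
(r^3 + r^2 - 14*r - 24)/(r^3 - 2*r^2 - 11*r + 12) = (r + 2)/(r - 1)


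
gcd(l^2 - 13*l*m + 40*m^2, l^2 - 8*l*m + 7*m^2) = 1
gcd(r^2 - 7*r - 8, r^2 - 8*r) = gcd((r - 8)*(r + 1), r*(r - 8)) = r - 8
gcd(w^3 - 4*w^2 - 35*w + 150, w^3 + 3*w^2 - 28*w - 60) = w^2 + w - 30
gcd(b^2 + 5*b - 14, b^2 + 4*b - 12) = b - 2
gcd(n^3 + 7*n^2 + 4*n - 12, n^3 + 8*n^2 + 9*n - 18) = n^2 + 5*n - 6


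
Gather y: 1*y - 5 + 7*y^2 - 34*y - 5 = 7*y^2 - 33*y - 10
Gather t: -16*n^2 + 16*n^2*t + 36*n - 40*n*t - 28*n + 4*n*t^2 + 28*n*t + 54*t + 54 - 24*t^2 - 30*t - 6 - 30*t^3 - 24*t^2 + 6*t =-16*n^2 + 8*n - 30*t^3 + t^2*(4*n - 48) + t*(16*n^2 - 12*n + 30) + 48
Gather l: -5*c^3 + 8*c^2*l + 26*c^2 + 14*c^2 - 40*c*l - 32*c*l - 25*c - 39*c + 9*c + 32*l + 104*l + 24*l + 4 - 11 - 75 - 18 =-5*c^3 + 40*c^2 - 55*c + l*(8*c^2 - 72*c + 160) - 100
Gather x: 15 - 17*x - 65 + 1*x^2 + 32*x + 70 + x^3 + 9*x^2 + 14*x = x^3 + 10*x^2 + 29*x + 20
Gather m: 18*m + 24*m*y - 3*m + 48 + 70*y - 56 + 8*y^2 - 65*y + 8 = m*(24*y + 15) + 8*y^2 + 5*y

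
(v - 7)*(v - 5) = v^2 - 12*v + 35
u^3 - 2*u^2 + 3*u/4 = u*(u - 3/2)*(u - 1/2)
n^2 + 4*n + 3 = (n + 1)*(n + 3)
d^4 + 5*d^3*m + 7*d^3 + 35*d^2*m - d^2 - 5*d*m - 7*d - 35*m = (d - 1)*(d + 1)*(d + 7)*(d + 5*m)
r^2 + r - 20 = (r - 4)*(r + 5)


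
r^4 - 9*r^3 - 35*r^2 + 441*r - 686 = (r - 7)^2*(r - 2)*(r + 7)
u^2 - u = u*(u - 1)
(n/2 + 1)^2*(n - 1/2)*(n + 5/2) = n^4/4 + 3*n^3/2 + 43*n^2/16 + 3*n/4 - 5/4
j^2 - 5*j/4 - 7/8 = (j - 7/4)*(j + 1/2)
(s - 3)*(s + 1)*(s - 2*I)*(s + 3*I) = s^4 - 2*s^3 + I*s^3 + 3*s^2 - 2*I*s^2 - 12*s - 3*I*s - 18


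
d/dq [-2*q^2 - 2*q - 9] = -4*q - 2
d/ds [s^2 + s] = 2*s + 1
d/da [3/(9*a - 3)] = -3/(3*a - 1)^2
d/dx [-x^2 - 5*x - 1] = -2*x - 5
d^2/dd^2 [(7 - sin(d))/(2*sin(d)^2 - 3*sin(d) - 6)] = (-4*sin(d)^5 + 106*sin(d)^4 - 190*sin(d)^3 + 249*sin(d)^2 + 162*sin(d) - 330)/(3*sin(d) + cos(2*d) + 5)^3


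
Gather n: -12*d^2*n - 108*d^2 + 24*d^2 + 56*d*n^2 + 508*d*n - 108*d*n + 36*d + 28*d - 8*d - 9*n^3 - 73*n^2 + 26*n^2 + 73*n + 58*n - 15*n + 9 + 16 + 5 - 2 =-84*d^2 + 56*d - 9*n^3 + n^2*(56*d - 47) + n*(-12*d^2 + 400*d + 116) + 28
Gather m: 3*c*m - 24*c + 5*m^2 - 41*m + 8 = -24*c + 5*m^2 + m*(3*c - 41) + 8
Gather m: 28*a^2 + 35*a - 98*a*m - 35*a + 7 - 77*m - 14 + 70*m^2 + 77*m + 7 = 28*a^2 - 98*a*m + 70*m^2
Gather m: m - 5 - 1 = m - 6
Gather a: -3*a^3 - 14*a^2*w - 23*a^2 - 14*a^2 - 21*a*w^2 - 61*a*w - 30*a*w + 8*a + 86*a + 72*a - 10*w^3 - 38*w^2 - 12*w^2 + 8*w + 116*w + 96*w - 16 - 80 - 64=-3*a^3 + a^2*(-14*w - 37) + a*(-21*w^2 - 91*w + 166) - 10*w^3 - 50*w^2 + 220*w - 160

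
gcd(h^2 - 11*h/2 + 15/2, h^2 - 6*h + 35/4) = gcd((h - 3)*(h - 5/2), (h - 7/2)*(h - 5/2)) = h - 5/2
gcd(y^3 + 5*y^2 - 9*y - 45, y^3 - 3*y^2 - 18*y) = y + 3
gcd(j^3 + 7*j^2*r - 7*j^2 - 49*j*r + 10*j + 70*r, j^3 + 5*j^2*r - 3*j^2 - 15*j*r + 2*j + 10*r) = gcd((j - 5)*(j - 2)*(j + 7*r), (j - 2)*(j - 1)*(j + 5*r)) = j - 2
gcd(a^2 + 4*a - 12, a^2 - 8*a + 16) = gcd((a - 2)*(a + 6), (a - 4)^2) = 1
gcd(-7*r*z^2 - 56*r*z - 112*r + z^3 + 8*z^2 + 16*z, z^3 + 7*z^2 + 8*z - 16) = z^2 + 8*z + 16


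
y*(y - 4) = y^2 - 4*y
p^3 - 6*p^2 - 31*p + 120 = (p - 8)*(p - 3)*(p + 5)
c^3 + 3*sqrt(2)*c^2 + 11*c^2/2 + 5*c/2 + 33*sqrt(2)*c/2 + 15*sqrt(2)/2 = (c + 1/2)*(c + 5)*(c + 3*sqrt(2))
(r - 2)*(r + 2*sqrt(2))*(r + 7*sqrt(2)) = r^3 - 2*r^2 + 9*sqrt(2)*r^2 - 18*sqrt(2)*r + 28*r - 56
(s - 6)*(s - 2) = s^2 - 8*s + 12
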